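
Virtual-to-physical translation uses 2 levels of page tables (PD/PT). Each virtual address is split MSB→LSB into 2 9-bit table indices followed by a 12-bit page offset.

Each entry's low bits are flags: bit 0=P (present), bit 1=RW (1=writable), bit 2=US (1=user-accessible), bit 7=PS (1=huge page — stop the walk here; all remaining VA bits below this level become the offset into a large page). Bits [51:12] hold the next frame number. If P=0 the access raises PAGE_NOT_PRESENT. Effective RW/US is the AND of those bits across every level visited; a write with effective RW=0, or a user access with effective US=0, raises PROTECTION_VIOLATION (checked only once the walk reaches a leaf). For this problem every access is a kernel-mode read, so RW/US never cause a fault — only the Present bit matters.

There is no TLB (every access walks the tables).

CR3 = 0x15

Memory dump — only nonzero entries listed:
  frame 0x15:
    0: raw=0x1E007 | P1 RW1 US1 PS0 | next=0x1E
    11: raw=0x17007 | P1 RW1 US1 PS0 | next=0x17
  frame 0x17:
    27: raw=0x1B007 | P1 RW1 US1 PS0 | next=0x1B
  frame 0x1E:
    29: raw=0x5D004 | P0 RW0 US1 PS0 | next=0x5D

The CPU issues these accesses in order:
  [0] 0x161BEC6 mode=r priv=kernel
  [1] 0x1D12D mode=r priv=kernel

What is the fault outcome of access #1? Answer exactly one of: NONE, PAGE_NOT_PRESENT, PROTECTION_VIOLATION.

Trace:
#0 VA=0x161BEC6 (r,kernel):
  L0: frame=0x15 idx=11 entry=0x17007 [P=1 RW=1 US=1 PS=0]
  L1: frame=0x17 idx=27 entry=0x1B007 [P=1 RW=1 US=1 PS=0]
  ⇒ phys 0x1BEC6  [2 reads]
#1 VA=0x1D12D (r,kernel):
  L0: frame=0x15 idx=0 entry=0x1E007 [P=1 RW=1 US=1 PS=0]
  L1: frame=0x1E idx=29 entry=0x5D004 [P=0 RW=0 US=1 PS=0]
  ⇒ fault: PAGE_NOT_PRESENT  — 2 lookups

Access #1 fault: PAGE_NOT_PRESENT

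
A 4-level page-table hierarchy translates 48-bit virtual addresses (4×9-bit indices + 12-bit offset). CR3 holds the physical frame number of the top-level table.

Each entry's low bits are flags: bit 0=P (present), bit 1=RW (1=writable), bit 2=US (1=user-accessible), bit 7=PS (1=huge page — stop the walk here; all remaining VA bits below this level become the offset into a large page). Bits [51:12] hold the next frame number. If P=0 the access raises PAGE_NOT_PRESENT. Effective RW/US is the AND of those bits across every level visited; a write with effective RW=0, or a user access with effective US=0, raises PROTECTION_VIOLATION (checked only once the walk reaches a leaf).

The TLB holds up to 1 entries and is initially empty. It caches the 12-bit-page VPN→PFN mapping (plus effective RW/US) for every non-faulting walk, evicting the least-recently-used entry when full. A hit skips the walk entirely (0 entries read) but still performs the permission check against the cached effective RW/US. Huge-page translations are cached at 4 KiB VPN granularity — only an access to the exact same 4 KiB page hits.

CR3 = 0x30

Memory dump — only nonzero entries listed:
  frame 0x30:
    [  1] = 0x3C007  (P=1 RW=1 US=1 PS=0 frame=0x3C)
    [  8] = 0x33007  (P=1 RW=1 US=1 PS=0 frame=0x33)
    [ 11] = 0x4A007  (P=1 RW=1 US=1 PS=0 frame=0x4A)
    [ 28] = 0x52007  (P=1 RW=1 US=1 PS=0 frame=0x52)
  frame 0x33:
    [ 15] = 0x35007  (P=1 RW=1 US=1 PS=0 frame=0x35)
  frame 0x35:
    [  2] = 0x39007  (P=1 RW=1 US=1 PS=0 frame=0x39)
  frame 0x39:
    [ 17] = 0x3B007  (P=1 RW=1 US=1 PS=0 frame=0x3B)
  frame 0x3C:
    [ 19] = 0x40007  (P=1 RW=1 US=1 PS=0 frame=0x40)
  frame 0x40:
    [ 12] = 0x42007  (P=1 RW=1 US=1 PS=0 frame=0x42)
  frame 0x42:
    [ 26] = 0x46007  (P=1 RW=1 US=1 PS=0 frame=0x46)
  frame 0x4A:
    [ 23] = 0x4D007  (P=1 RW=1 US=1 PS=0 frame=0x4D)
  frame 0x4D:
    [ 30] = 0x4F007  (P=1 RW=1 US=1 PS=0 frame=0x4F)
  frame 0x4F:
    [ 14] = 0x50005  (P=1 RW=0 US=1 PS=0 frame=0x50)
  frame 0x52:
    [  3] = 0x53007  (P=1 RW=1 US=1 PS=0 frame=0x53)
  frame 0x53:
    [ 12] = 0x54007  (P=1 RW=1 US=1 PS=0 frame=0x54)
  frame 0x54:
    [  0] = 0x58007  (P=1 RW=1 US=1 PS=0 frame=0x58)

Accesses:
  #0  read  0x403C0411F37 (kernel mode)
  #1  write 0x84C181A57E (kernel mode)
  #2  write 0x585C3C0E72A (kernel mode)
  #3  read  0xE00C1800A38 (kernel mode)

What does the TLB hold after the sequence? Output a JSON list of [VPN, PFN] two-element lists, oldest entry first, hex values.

Per-access translation:
#0 VA=0x403C0411F37 (r,kernel):
  L0 @0x30[8] → 0x33007  P=1,RW=1,US=1,PS=0
  L1 @0x33[15] → 0x35007  P=1,RW=1,US=1,PS=0
  L2 @0x35[2] → 0x39007  P=1,RW=1,US=1,PS=0
  L3 @0x39[17] → 0x3B007  P=1,RW=1,US=1,PS=0
  ⇒ phys 0x3BF37  [4 reads]
#1 VA=0x84C181A57E (w,kernel):
  L0 @0x30[1] → 0x3C007  P=1,RW=1,US=1,PS=0
  L1 @0x3C[19] → 0x40007  P=1,RW=1,US=1,PS=0
  L2 @0x40[12] → 0x42007  P=1,RW=1,US=1,PS=0
  L3 @0x42[26] → 0x46007  P=1,RW=1,US=1,PS=0
  ⇒ phys 0x4657E  [4 reads]
#2 VA=0x585C3C0E72A (w,kernel):
  L0 @0x30[11] → 0x4A007  P=1,RW=1,US=1,PS=0
  L1 @0x4A[23] → 0x4D007  P=1,RW=1,US=1,PS=0
  L2 @0x4D[30] → 0x4F007  P=1,RW=1,US=1,PS=0
  L3 @0x4F[14] → 0x50005  P=1,RW=0,US=1,PS=0
  ⇒ fault: PROTECTION_VIOLATION  — 4 lookups
#3 VA=0xE00C1800A38 (r,kernel):
  L0 @0x30[28] → 0x52007  P=1,RW=1,US=1,PS=0
  L1 @0x52[3] → 0x53007  P=1,RW=1,US=1,PS=0
  L2 @0x53[12] → 0x54007  P=1,RW=1,US=1,PS=0
  L3 @0x54[0] → 0x58007  P=1,RW=1,US=1,PS=0
  ⇒ phys 0x58A38  [4 reads]

TLB: [["0xE00C1800", "0x58"]]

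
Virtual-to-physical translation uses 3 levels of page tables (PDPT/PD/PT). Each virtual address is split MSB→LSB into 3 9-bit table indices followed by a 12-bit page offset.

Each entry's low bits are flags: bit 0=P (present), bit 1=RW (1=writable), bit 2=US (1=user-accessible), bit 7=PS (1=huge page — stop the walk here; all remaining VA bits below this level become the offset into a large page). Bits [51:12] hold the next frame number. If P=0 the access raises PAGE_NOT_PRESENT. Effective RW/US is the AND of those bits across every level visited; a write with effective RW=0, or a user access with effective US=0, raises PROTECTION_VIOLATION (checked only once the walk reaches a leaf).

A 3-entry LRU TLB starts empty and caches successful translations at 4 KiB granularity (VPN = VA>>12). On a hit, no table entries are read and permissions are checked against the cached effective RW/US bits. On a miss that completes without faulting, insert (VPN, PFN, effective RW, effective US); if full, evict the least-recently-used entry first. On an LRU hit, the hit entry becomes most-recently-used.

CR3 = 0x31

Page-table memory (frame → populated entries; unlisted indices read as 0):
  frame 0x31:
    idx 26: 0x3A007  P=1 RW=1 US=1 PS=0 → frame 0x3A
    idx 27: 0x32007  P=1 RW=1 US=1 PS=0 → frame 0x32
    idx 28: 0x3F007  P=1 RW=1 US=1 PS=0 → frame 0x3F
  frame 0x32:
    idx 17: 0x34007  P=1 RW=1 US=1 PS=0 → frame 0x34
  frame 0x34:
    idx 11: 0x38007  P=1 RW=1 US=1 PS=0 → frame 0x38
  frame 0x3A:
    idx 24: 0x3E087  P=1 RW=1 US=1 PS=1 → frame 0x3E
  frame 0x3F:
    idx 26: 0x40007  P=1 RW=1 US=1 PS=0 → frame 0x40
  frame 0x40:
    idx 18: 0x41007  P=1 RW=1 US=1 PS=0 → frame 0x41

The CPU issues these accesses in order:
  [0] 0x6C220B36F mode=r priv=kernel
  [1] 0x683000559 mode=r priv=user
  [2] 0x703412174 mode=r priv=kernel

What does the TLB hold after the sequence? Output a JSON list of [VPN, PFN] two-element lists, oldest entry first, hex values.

Per-access translation:
#0 VA=0x6C220B36F (r,kernel):
  [0] read 0x31 idx=27: raw=0x32007 flags P=1 W=1 U=1 S=0
  [1] read 0x32 idx=17: raw=0x34007 flags P=1 W=1 U=1 S=0
  [2] read 0x34 idx=11: raw=0x38007 flags P=1 W=1 U=1 S=0
  ✓ 0x3836F  — 3 lookups
#1 VA=0x683000559 (r,user):
  [0] read 0x31 idx=26: raw=0x3A007 flags P=1 W=1 U=1 S=0
  [1] read 0x3A idx=24: raw=0x3E087 flags P=1 W=1 U=1 S=1
  ✓ 0x3E559 (huge @L1)  — 2 lookups
#2 VA=0x703412174 (r,kernel):
  [0] read 0x31 idx=28: raw=0x3F007 flags P=1 W=1 U=1 S=0
  [1] read 0x3F idx=26: raw=0x40007 flags P=1 W=1 U=1 S=0
  [2] read 0x40 idx=18: raw=0x41007 flags P=1 W=1 U=1 S=0
  ✓ 0x41174  — 3 lookups

TLB: [["0x6C220B", "0x38"], ["0x683000", "0x3E"], ["0x703412", "0x41"]]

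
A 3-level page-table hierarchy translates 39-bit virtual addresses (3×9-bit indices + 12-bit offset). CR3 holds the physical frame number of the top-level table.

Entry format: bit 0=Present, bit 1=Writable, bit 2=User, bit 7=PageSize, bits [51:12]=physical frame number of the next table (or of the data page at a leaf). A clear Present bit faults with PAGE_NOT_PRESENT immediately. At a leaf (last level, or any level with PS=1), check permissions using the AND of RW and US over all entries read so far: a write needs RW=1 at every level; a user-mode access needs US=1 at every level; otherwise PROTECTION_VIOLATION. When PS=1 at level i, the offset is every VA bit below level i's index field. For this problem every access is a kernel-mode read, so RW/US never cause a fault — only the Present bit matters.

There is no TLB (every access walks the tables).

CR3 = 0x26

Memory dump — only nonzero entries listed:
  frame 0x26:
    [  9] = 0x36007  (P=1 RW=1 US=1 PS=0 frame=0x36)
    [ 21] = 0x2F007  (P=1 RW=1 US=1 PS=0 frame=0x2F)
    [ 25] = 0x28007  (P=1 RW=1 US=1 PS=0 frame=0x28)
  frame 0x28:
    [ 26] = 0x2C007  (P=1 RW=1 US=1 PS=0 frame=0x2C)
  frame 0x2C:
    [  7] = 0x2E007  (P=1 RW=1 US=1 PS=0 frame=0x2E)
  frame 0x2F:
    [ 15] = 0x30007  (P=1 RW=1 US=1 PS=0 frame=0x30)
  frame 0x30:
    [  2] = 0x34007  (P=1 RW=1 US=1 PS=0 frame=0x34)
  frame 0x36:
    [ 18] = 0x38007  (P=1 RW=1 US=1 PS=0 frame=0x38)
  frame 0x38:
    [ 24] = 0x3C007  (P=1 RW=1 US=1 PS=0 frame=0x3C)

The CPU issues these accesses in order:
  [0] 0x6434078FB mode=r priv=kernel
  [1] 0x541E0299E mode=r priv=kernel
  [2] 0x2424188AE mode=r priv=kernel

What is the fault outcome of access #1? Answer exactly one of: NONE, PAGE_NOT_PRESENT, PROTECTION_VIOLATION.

Trace:
#0 VA=0x6434078FB (r,kernel):
  [0] read 0x26 idx=25: raw=0x28007 flags P=1 W=1 U=1 S=0
  [1] read 0x28 idx=26: raw=0x2C007 flags P=1 W=1 U=1 S=0
  [2] read 0x2C idx=7: raw=0x2E007 flags P=1 W=1 U=1 S=0
  ⇒ phys 0x2E8FB  [3 reads]
#1 VA=0x541E0299E (r,kernel):
  [0] read 0x26 idx=21: raw=0x2F007 flags P=1 W=1 U=1 S=0
  [1] read 0x2F idx=15: raw=0x30007 flags P=1 W=1 U=1 S=0
  [2] read 0x30 idx=2: raw=0x34007 flags P=1 W=1 U=1 S=0
  ⇒ phys 0x3499E  [3 reads]
#2 VA=0x2424188AE (r,kernel):
  [0] read 0x26 idx=9: raw=0x36007 flags P=1 W=1 U=1 S=0
  [1] read 0x36 idx=18: raw=0x38007 flags P=1 W=1 U=1 S=0
  [2] read 0x38 idx=24: raw=0x3C007 flags P=1 W=1 U=1 S=0
  ⇒ phys 0x3C8AE  [3 reads]

Access #1 fault: NONE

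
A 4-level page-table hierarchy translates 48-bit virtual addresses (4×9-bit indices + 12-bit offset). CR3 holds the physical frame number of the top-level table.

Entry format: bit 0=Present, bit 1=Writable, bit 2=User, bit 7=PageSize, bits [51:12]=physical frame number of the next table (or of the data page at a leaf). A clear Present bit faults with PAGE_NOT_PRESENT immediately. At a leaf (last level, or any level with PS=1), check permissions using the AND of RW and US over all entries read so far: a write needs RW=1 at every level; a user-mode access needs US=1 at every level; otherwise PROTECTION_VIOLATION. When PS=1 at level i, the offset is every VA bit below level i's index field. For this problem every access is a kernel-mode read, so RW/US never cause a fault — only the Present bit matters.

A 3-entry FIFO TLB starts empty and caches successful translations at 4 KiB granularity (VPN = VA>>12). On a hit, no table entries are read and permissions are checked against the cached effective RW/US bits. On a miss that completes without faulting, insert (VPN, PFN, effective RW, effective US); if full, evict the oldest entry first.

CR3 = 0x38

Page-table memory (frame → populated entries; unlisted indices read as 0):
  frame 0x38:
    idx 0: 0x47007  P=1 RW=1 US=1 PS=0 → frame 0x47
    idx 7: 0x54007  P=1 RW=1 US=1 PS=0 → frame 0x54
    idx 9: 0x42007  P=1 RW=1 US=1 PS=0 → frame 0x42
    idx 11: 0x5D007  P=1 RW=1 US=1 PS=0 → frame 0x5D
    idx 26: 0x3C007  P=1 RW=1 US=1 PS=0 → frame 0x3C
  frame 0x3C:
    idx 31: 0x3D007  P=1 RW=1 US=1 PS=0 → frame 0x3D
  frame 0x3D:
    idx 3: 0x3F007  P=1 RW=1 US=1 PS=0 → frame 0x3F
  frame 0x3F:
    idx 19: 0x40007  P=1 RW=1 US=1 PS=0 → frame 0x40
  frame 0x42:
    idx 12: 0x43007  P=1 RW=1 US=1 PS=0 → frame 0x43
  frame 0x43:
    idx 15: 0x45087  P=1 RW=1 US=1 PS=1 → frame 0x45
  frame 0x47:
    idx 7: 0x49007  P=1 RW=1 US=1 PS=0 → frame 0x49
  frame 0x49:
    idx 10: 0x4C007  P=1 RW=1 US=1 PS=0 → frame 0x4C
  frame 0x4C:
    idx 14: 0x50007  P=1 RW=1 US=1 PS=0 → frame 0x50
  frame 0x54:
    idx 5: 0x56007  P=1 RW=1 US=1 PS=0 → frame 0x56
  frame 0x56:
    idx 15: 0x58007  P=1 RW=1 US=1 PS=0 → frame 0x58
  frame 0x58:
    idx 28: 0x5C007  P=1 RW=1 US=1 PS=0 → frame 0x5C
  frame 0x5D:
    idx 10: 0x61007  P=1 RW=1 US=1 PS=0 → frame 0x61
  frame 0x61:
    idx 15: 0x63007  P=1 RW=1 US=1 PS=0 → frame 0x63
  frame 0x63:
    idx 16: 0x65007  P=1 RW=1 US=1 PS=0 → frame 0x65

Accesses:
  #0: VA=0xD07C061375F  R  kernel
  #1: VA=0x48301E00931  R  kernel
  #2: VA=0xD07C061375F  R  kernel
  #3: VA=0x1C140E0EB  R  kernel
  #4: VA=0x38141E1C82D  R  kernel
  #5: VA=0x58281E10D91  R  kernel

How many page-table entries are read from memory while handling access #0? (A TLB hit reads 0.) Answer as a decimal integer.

Trace:
#0 VA=0xD07C061375F (r,kernel):
  lvl0: tbl 0x38, slot 26 ⇒ 0x3C007 (P1/RW1/US1/PS0)
  lvl1: tbl 0x3C, slot 31 ⇒ 0x3D007 (P1/RW1/US1/PS0)
  lvl2: tbl 0x3D, slot 3 ⇒ 0x3F007 (P1/RW1/US1/PS0)
  lvl3: tbl 0x3F, slot 19 ⇒ 0x40007 (P1/RW1/US1/PS0)
  ⇒ phys 0x4075F  [4 reads]
#1 VA=0x48301E00931 (r,kernel):
  lvl0: tbl 0x38, slot 9 ⇒ 0x42007 (P1/RW1/US1/PS0)
  lvl1: tbl 0x42, slot 12 ⇒ 0x43007 (P1/RW1/US1/PS0)
  lvl2: tbl 0x43, slot 15 ⇒ 0x45087 (P1/RW1/US1/PS1)
  ⇒ phys 0x45931 (huge @L2)  [3 reads]
#2 VA=0xD07C061375F (r,kernel):
  TLB hit vpn=0xD07C0613 → PA=0x4075F
#3 VA=0x1C140E0EB (r,kernel):
  lvl0: tbl 0x38, slot 0 ⇒ 0x47007 (P1/RW1/US1/PS0)
  lvl1: tbl 0x47, slot 7 ⇒ 0x49007 (P1/RW1/US1/PS0)
  lvl2: tbl 0x49, slot 10 ⇒ 0x4C007 (P1/RW1/US1/PS0)
  lvl3: tbl 0x4C, slot 14 ⇒ 0x50007 (P1/RW1/US1/PS0)
  ⇒ phys 0x500EB  [4 reads]
#4 VA=0x38141E1C82D (r,kernel):
  lvl0: tbl 0x38, slot 7 ⇒ 0x54007 (P1/RW1/US1/PS0)
  lvl1: tbl 0x54, slot 5 ⇒ 0x56007 (P1/RW1/US1/PS0)
  lvl2: tbl 0x56, slot 15 ⇒ 0x58007 (P1/RW1/US1/PS0)
  lvl3: tbl 0x58, slot 28 ⇒ 0x5C007 (P1/RW1/US1/PS0)
  ⇒ phys 0x5C82D  [4 reads]
#5 VA=0x58281E10D91 (r,kernel):
  lvl0: tbl 0x38, slot 11 ⇒ 0x5D007 (P1/RW1/US1/PS0)
  lvl1: tbl 0x5D, slot 10 ⇒ 0x61007 (P1/RW1/US1/PS0)
  lvl2: tbl 0x61, slot 15 ⇒ 0x63007 (P1/RW1/US1/PS0)
  lvl3: tbl 0x63, slot 16 ⇒ 0x65007 (P1/RW1/US1/PS0)
  ⇒ phys 0x65D91  [4 reads]

Entries read for #0: 4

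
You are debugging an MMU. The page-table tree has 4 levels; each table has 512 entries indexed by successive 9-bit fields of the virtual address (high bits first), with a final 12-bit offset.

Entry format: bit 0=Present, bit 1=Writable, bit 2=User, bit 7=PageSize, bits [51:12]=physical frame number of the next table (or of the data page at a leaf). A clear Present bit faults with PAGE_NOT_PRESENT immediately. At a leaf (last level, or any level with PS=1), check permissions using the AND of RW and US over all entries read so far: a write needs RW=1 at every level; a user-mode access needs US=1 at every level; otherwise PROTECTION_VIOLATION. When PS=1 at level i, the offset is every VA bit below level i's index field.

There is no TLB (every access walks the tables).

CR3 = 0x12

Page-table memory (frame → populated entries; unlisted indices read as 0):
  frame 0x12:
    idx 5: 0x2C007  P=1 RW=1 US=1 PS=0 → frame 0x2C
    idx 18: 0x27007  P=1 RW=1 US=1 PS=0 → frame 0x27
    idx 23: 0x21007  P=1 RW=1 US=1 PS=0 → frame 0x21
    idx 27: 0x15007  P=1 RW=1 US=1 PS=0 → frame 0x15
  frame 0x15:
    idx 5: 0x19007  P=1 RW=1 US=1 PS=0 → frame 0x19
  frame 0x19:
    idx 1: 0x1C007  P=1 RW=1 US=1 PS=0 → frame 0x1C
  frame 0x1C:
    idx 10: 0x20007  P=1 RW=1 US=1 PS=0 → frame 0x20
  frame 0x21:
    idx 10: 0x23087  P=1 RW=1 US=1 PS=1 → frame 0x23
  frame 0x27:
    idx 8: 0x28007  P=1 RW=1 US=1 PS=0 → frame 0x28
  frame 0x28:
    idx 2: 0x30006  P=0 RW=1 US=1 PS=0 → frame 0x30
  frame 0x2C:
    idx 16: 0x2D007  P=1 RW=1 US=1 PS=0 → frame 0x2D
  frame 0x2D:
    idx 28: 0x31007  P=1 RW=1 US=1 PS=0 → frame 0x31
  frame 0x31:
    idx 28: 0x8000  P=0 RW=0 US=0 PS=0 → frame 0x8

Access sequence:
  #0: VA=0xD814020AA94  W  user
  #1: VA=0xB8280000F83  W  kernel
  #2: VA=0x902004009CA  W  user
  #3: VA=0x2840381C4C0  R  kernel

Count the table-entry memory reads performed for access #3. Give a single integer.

Per-access translation:
#0 VA=0xD814020AA94 (w,user):
  L0 @0x12[27] → 0x15007  P=1,RW=1,US=1,PS=0
  L1 @0x15[5] → 0x19007  P=1,RW=1,US=1,PS=0
  L2 @0x19[1] → 0x1C007  P=1,RW=1,US=1,PS=0
  L3 @0x1C[10] → 0x20007  P=1,RW=1,US=1,PS=0
  ⇒ phys 0x20A94  [4 reads]
#1 VA=0xB8280000F83 (w,kernel):
  L0 @0x12[23] → 0x21007  P=1,RW=1,US=1,PS=0
  L1 @0x21[10] → 0x23087  P=1,RW=1,US=1,PS=1
  ⇒ phys 0x23F83 (huge @L1)  [2 reads]
#2 VA=0x902004009CA (w,user):
  L0 @0x12[18] → 0x27007  P=1,RW=1,US=1,PS=0
  L1 @0x27[8] → 0x28007  P=1,RW=1,US=1,PS=0
  L2 @0x28[2] → 0x30006  P=0,RW=1,US=1,PS=0
  ⇒ fault: PAGE_NOT_PRESENT  — 3 lookups
#3 VA=0x2840381C4C0 (r,kernel):
  L0 @0x12[5] → 0x2C007  P=1,RW=1,US=1,PS=0
  L1 @0x2C[16] → 0x2D007  P=1,RW=1,US=1,PS=0
  L2 @0x2D[28] → 0x31007  P=1,RW=1,US=1,PS=0
  L3 @0x31[28] → 0x8000  P=0,RW=0,US=0,PS=0
  ⇒ fault: PAGE_NOT_PRESENT  — 4 lookups

Entries read for #3: 4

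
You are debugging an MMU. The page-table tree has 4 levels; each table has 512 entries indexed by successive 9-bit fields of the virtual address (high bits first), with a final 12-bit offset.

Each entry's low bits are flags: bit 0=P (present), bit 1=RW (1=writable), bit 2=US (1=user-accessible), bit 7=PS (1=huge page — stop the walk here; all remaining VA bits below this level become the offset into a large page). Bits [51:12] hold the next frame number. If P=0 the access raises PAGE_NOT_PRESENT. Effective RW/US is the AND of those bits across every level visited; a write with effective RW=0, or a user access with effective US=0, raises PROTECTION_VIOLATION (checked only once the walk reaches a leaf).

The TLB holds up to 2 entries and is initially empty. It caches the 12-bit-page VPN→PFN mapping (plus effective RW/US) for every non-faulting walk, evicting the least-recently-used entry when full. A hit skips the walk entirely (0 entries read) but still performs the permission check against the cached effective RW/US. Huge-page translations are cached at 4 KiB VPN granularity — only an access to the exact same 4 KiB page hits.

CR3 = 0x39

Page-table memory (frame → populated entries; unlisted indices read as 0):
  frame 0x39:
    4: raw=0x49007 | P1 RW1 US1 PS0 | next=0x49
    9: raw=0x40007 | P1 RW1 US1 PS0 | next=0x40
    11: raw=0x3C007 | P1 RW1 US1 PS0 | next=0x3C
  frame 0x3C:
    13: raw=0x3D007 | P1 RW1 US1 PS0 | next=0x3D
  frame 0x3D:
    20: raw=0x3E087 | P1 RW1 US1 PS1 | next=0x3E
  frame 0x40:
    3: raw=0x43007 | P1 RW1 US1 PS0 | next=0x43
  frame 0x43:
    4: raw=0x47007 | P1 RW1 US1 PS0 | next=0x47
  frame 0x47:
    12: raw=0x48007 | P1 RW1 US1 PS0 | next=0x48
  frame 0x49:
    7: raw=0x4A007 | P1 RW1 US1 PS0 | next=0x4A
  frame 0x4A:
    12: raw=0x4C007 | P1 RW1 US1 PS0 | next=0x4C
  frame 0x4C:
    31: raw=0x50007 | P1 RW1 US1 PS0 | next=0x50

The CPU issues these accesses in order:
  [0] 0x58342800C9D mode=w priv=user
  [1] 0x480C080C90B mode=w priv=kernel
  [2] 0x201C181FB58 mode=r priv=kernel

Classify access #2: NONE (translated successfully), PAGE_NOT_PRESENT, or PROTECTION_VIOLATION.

Per-access translation:
#0 VA=0x58342800C9D (w,user):
  L0 @0x39[11] → 0x3C007  P=1,RW=1,US=1,PS=0
  L1 @0x3C[13] → 0x3D007  P=1,RW=1,US=1,PS=0
  L2 @0x3D[20] → 0x3E087  P=1,RW=1,US=1,PS=1
  → PA=0x3EC9D (huge @L2)  (3 entries read)
#1 VA=0x480C080C90B (w,kernel):
  L0 @0x39[9] → 0x40007  P=1,RW=1,US=1,PS=0
  L1 @0x40[3] → 0x43007  P=1,RW=1,US=1,PS=0
  L2 @0x43[4] → 0x47007  P=1,RW=1,US=1,PS=0
  L3 @0x47[12] → 0x48007  P=1,RW=1,US=1,PS=0
  → PA=0x4890B  (4 entries read)
#2 VA=0x201C181FB58 (r,kernel):
  L0 @0x39[4] → 0x49007  P=1,RW=1,US=1,PS=0
  L1 @0x49[7] → 0x4A007  P=1,RW=1,US=1,PS=0
  L2 @0x4A[12] → 0x4C007  P=1,RW=1,US=1,PS=0
  L3 @0x4C[31] → 0x50007  P=1,RW=1,US=1,PS=0
  → PA=0x50B58  (4 entries read)

Access #2 fault: NONE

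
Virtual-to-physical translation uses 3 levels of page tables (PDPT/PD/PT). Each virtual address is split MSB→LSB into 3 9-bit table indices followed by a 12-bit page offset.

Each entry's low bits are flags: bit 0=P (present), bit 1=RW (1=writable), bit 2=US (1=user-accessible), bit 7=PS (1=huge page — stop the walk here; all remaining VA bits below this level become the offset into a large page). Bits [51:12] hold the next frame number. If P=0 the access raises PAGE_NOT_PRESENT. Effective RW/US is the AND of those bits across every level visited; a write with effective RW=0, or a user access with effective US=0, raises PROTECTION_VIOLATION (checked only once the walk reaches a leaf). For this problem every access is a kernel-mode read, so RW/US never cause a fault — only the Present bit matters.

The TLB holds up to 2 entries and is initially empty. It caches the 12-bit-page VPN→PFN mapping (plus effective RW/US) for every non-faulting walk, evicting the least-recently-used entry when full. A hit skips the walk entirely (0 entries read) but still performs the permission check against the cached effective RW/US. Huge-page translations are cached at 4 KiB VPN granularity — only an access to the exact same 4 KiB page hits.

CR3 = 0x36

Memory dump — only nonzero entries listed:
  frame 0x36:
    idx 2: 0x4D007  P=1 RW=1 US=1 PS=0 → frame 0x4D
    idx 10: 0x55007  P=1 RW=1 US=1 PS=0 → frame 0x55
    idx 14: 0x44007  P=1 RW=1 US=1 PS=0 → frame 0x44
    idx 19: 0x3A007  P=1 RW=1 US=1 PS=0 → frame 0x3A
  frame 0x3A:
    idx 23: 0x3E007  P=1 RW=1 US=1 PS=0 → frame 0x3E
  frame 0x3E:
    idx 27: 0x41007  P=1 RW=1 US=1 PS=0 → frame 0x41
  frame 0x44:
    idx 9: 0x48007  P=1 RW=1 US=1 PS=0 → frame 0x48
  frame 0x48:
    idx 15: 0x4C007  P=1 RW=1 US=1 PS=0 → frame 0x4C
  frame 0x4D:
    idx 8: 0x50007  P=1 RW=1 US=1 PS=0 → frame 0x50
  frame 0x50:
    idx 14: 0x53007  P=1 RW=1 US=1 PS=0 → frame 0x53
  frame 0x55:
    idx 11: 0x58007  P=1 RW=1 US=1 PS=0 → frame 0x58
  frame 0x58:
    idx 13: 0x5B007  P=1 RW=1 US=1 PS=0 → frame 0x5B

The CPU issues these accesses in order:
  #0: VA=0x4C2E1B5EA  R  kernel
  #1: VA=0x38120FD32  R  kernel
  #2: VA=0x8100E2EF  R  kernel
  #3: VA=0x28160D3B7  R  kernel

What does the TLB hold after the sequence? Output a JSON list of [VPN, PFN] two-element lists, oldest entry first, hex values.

Trace:
#0 VA=0x4C2E1B5EA (r,kernel):
  L0 @0x36[19] → 0x3A007  P=1,RW=1,US=1,PS=0
  L1 @0x3A[23] → 0x3E007  P=1,RW=1,US=1,PS=0
  L2 @0x3E[27] → 0x41007  P=1,RW=1,US=1,PS=0
  → PA=0x415EA  (3 entries read)
#1 VA=0x38120FD32 (r,kernel):
  L0 @0x36[14] → 0x44007  P=1,RW=1,US=1,PS=0
  L1 @0x44[9] → 0x48007  P=1,RW=1,US=1,PS=0
  L2 @0x48[15] → 0x4C007  P=1,RW=1,US=1,PS=0
  → PA=0x4CD32  (3 entries read)
#2 VA=0x8100E2EF (r,kernel):
  L0 @0x36[2] → 0x4D007  P=1,RW=1,US=1,PS=0
  L1 @0x4D[8] → 0x50007  P=1,RW=1,US=1,PS=0
  L2 @0x50[14] → 0x53007  P=1,RW=1,US=1,PS=0
  → PA=0x532EF  (3 entries read)
#3 VA=0x28160D3B7 (r,kernel):
  L0 @0x36[10] → 0x55007  P=1,RW=1,US=1,PS=0
  L1 @0x55[11] → 0x58007  P=1,RW=1,US=1,PS=0
  L2 @0x58[13] → 0x5B007  P=1,RW=1,US=1,PS=0
  → PA=0x5B3B7  (3 entries read)

TLB: [["0x8100E", "0x53"], ["0x28160D", "0x5B"]]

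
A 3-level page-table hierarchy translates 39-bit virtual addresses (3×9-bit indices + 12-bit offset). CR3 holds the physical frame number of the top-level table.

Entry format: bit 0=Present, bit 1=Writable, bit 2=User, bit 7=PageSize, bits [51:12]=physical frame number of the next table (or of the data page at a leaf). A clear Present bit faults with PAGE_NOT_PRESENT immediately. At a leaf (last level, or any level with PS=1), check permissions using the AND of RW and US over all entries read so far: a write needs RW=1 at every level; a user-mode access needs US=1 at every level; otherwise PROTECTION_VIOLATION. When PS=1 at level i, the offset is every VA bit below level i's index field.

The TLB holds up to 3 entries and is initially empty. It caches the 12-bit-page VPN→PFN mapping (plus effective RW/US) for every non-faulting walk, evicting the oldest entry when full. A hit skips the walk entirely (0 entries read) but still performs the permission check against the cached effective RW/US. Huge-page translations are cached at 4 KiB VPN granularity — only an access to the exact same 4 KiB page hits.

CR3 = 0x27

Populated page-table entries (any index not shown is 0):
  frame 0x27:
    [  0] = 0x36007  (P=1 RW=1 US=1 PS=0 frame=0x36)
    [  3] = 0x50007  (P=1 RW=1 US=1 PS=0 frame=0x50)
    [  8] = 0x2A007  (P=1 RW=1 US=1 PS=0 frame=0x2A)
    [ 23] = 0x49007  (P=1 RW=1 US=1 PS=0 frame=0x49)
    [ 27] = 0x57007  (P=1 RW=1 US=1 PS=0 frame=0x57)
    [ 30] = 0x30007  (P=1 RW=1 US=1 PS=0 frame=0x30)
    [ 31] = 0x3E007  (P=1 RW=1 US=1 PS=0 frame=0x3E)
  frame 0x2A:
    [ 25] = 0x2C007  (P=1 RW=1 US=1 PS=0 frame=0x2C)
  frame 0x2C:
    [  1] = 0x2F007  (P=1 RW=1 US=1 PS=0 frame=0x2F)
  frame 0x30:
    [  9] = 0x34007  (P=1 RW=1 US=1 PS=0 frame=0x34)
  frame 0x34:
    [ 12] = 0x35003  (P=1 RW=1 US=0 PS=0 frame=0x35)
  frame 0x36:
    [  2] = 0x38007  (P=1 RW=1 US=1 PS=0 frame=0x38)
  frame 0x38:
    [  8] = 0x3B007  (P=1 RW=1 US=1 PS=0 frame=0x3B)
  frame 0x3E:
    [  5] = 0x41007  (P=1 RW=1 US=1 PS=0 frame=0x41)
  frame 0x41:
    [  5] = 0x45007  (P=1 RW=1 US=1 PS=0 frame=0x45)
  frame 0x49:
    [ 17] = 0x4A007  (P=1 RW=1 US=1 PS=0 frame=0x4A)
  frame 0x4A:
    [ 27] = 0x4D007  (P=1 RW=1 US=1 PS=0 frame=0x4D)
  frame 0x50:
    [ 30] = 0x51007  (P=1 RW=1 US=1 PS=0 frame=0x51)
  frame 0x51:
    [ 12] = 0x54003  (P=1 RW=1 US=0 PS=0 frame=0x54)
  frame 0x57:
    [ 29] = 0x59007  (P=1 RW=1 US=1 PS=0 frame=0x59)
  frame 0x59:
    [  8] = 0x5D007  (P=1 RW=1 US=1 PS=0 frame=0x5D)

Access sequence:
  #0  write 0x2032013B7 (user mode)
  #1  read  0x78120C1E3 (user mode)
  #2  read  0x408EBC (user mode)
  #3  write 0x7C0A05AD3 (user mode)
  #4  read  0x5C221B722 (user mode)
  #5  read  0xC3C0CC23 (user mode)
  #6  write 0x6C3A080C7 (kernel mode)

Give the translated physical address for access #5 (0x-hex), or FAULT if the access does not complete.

Per-access translation:
#0 VA=0x2032013B7 (w,user):
  L0: frame=0x27 idx=8 entry=0x2A007 [P=1 RW=1 US=1 PS=0]
  L1: frame=0x2A idx=25 entry=0x2C007 [P=1 RW=1 US=1 PS=0]
  L2: frame=0x2C idx=1 entry=0x2F007 [P=1 RW=1 US=1 PS=0]
  → PA=0x2F3B7  (3 entries read)
#1 VA=0x78120C1E3 (r,user):
  L0: frame=0x27 idx=30 entry=0x30007 [P=1 RW=1 US=1 PS=0]
  L1: frame=0x30 idx=9 entry=0x34007 [P=1 RW=1 US=1 PS=0]
  L2: frame=0x34 idx=12 entry=0x35003 [P=1 RW=1 US=0 PS=0]
  → PROTECTION_VIOLATION  (3 entries read)
#2 VA=0x408EBC (r,user):
  L0: frame=0x27 idx=0 entry=0x36007 [P=1 RW=1 US=1 PS=0]
  L1: frame=0x36 idx=2 entry=0x38007 [P=1 RW=1 US=1 PS=0]
  L2: frame=0x38 idx=8 entry=0x3B007 [P=1 RW=1 US=1 PS=0]
  → PA=0x3BEBC  (3 entries read)
#3 VA=0x7C0A05AD3 (w,user):
  L0: frame=0x27 idx=31 entry=0x3E007 [P=1 RW=1 US=1 PS=0]
  L1: frame=0x3E idx=5 entry=0x41007 [P=1 RW=1 US=1 PS=0]
  L2: frame=0x41 idx=5 entry=0x45007 [P=1 RW=1 US=1 PS=0]
  → PA=0x45AD3  (3 entries read)
#4 VA=0x5C221B722 (r,user):
  L0: frame=0x27 idx=23 entry=0x49007 [P=1 RW=1 US=1 PS=0]
  L1: frame=0x49 idx=17 entry=0x4A007 [P=1 RW=1 US=1 PS=0]
  L2: frame=0x4A idx=27 entry=0x4D007 [P=1 RW=1 US=1 PS=0]
  → PA=0x4D722  (3 entries read)
#5 VA=0xC3C0CC23 (r,user):
  L0: frame=0x27 idx=3 entry=0x50007 [P=1 RW=1 US=1 PS=0]
  L1: frame=0x50 idx=30 entry=0x51007 [P=1 RW=1 US=1 PS=0]
  L2: frame=0x51 idx=12 entry=0x54003 [P=1 RW=1 US=0 PS=0]
  → PROTECTION_VIOLATION  (3 entries read)
#6 VA=0x6C3A080C7 (w,kernel):
  L0: frame=0x27 idx=27 entry=0x57007 [P=1 RW=1 US=1 PS=0]
  L1: frame=0x57 idx=29 entry=0x59007 [P=1 RW=1 US=1 PS=0]
  L2: frame=0x59 idx=8 entry=0x5D007 [P=1 RW=1 US=1 PS=0]
  → PA=0x5D0C7  (3 entries read)

Access #5 PA: FAULT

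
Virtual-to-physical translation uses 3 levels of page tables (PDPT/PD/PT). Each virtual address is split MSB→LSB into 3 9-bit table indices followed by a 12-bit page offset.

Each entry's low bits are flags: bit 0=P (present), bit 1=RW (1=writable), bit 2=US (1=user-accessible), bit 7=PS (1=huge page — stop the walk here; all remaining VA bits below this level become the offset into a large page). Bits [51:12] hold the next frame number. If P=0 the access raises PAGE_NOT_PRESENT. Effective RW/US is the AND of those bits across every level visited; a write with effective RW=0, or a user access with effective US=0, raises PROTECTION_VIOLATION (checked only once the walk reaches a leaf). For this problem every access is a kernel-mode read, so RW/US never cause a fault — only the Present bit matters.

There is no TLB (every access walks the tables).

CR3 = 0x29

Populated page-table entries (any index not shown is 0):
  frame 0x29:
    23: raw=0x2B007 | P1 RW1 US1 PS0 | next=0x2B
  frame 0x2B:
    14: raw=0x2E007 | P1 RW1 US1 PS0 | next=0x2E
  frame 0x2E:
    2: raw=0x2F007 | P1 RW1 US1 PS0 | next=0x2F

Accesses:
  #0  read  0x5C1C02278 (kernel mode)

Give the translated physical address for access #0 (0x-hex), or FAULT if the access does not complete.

Trace:
#0 VA=0x5C1C02278 (r,kernel):
  [0] read 0x29 idx=23: raw=0x2B007 flags P=1 W=1 U=1 S=0
  [1] read 0x2B idx=14: raw=0x2E007 flags P=1 W=1 U=1 S=0
  [2] read 0x2E idx=2: raw=0x2F007 flags P=1 W=1 U=1 S=0
  → PA=0x2F278  (3 entries read)

Access #0 PA: 0x2F278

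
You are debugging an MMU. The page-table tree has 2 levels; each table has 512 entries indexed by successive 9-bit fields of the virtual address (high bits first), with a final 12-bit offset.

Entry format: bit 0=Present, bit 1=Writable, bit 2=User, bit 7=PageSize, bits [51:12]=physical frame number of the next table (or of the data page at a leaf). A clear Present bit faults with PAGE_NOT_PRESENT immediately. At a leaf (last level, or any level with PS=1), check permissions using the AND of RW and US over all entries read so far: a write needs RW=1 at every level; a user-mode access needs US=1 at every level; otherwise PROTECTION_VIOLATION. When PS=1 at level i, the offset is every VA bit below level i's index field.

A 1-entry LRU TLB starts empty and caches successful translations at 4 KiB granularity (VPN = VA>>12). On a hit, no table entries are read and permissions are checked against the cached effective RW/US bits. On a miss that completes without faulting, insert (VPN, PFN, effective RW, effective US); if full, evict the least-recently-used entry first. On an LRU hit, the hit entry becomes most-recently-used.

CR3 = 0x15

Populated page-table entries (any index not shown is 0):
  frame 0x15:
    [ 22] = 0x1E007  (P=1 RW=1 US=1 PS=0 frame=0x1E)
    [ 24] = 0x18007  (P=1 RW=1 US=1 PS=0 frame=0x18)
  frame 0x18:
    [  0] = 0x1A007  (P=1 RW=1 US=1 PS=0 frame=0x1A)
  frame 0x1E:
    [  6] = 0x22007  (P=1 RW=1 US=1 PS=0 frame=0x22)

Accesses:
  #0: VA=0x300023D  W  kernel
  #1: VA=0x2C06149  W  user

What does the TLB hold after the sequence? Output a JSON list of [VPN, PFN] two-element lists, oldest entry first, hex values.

Walk each access:
#0 VA=0x300023D (w,kernel):
  L0: frame=0x15 idx=24 entry=0x18007 [P=1 RW=1 US=1 PS=0]
  L1: frame=0x18 idx=0 entry=0x1A007 [P=1 RW=1 US=1 PS=0]
  ✓ 0x1A23D  — 2 lookups
#1 VA=0x2C06149 (w,user):
  L0: frame=0x15 idx=22 entry=0x1E007 [P=1 RW=1 US=1 PS=0]
  L1: frame=0x1E idx=6 entry=0x22007 [P=1 RW=1 US=1 PS=0]
  ✓ 0x22149  — 2 lookups

TLB: [["0x2C06", "0x22"]]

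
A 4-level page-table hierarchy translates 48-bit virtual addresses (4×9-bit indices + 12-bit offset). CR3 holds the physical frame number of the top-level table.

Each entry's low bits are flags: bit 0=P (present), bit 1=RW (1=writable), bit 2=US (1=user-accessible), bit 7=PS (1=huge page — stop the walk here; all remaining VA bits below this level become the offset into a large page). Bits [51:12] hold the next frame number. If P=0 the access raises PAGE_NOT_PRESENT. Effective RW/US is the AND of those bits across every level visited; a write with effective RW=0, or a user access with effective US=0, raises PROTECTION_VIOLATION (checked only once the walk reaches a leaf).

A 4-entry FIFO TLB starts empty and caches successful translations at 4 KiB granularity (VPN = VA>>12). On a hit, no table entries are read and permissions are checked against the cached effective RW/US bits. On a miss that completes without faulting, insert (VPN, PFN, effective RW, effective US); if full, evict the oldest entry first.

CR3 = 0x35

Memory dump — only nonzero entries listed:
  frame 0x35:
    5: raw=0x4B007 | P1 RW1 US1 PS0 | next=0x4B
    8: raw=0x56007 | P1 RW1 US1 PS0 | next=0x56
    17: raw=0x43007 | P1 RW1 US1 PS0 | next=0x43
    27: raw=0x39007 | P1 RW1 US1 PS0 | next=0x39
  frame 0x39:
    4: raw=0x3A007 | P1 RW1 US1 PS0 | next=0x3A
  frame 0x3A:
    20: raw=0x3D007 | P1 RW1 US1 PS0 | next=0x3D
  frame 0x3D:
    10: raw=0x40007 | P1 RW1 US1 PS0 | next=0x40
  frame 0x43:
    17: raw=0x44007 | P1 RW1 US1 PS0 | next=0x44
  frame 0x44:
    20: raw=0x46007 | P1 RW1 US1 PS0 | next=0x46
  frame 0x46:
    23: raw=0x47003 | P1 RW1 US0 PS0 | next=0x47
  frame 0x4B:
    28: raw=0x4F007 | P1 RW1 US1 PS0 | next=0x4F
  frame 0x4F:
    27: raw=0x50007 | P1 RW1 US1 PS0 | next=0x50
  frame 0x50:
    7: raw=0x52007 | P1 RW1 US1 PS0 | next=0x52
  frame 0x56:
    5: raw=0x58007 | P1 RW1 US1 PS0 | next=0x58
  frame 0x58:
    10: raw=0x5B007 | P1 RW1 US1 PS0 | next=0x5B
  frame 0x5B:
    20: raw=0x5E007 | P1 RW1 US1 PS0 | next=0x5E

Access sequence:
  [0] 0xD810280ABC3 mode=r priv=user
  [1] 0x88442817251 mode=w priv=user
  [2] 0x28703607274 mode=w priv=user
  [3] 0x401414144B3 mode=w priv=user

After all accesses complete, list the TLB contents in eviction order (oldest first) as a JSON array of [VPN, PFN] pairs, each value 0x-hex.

Per-access translation:
#0 VA=0xD810280ABC3 (r,user):
  L0: frame=0x35 idx=27 entry=0x39007 [P=1 RW=1 US=1 PS=0]
  L1: frame=0x39 idx=4 entry=0x3A007 [P=1 RW=1 US=1 PS=0]
  L2: frame=0x3A idx=20 entry=0x3D007 [P=1 RW=1 US=1 PS=0]
  L3: frame=0x3D idx=10 entry=0x40007 [P=1 RW=1 US=1 PS=0]
  ⇒ phys 0x40BC3  [4 reads]
#1 VA=0x88442817251 (w,user):
  L0: frame=0x35 idx=17 entry=0x43007 [P=1 RW=1 US=1 PS=0]
  L1: frame=0x43 idx=17 entry=0x44007 [P=1 RW=1 US=1 PS=0]
  L2: frame=0x44 idx=20 entry=0x46007 [P=1 RW=1 US=1 PS=0]
  L3: frame=0x46 idx=23 entry=0x47003 [P=1 RW=1 US=0 PS=0]
  → PROTECTION_VIOLATION  (4 entries read)
#2 VA=0x28703607274 (w,user):
  L0: frame=0x35 idx=5 entry=0x4B007 [P=1 RW=1 US=1 PS=0]
  L1: frame=0x4B idx=28 entry=0x4F007 [P=1 RW=1 US=1 PS=0]
  L2: frame=0x4F idx=27 entry=0x50007 [P=1 RW=1 US=1 PS=0]
  L3: frame=0x50 idx=7 entry=0x52007 [P=1 RW=1 US=1 PS=0]
  ⇒ phys 0x52274  [4 reads]
#3 VA=0x401414144B3 (w,user):
  L0: frame=0x35 idx=8 entry=0x56007 [P=1 RW=1 US=1 PS=0]
  L1: frame=0x56 idx=5 entry=0x58007 [P=1 RW=1 US=1 PS=0]
  L2: frame=0x58 idx=10 entry=0x5B007 [P=1 RW=1 US=1 PS=0]
  L3: frame=0x5B idx=20 entry=0x5E007 [P=1 RW=1 US=1 PS=0]
  ⇒ phys 0x5E4B3  [4 reads]

TLB: [["0xD810280A", "0x40"], ["0x28703607", "0x52"], ["0x40141414", "0x5E"]]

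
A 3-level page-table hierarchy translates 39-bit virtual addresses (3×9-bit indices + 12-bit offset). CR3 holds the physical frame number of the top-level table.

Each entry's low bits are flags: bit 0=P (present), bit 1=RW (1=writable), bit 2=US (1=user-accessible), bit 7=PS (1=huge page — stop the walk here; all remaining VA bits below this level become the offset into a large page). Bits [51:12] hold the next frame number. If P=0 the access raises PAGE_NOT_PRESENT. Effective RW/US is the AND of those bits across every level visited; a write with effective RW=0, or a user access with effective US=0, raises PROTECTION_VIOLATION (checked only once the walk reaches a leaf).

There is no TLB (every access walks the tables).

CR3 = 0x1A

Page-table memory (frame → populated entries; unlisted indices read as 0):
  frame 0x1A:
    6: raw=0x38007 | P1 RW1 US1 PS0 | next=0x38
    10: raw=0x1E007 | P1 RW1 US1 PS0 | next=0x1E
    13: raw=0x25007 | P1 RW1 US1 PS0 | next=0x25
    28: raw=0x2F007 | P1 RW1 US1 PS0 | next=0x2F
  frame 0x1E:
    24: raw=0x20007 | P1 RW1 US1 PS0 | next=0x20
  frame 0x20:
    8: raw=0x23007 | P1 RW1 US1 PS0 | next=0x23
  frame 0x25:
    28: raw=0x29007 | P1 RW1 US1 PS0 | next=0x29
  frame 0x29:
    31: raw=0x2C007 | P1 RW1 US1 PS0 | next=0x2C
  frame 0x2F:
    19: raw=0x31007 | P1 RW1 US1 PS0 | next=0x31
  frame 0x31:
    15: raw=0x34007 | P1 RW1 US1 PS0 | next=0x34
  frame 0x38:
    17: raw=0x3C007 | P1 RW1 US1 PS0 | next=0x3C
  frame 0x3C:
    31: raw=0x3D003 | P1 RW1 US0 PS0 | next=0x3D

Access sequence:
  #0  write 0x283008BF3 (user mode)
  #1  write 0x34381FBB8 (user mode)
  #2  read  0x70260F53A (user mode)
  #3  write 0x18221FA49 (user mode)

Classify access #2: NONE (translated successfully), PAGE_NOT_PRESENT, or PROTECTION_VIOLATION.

Trace:
#0 VA=0x283008BF3 (w,user):
  L0: frame=0x1A idx=10 entry=0x1E007 [P=1 RW=1 US=1 PS=0]
  L1: frame=0x1E idx=24 entry=0x20007 [P=1 RW=1 US=1 PS=0]
  L2: frame=0x20 idx=8 entry=0x23007 [P=1 RW=1 US=1 PS=0]
  → PA=0x23BF3  (3 entries read)
#1 VA=0x34381FBB8 (w,user):
  L0: frame=0x1A idx=13 entry=0x25007 [P=1 RW=1 US=1 PS=0]
  L1: frame=0x25 idx=28 entry=0x29007 [P=1 RW=1 US=1 PS=0]
  L2: frame=0x29 idx=31 entry=0x2C007 [P=1 RW=1 US=1 PS=0]
  → PA=0x2CBB8  (3 entries read)
#2 VA=0x70260F53A (r,user):
  L0: frame=0x1A idx=28 entry=0x2F007 [P=1 RW=1 US=1 PS=0]
  L1: frame=0x2F idx=19 entry=0x31007 [P=1 RW=1 US=1 PS=0]
  L2: frame=0x31 idx=15 entry=0x34007 [P=1 RW=1 US=1 PS=0]
  → PA=0x3453A  (3 entries read)
#3 VA=0x18221FA49 (w,user):
  L0: frame=0x1A idx=6 entry=0x38007 [P=1 RW=1 US=1 PS=0]
  L1: frame=0x38 idx=17 entry=0x3C007 [P=1 RW=1 US=1 PS=0]
  L2: frame=0x3C idx=31 entry=0x3D003 [P=1 RW=1 US=0 PS=0]
  → PROTECTION_VIOLATION  (3 entries read)

Access #2 fault: NONE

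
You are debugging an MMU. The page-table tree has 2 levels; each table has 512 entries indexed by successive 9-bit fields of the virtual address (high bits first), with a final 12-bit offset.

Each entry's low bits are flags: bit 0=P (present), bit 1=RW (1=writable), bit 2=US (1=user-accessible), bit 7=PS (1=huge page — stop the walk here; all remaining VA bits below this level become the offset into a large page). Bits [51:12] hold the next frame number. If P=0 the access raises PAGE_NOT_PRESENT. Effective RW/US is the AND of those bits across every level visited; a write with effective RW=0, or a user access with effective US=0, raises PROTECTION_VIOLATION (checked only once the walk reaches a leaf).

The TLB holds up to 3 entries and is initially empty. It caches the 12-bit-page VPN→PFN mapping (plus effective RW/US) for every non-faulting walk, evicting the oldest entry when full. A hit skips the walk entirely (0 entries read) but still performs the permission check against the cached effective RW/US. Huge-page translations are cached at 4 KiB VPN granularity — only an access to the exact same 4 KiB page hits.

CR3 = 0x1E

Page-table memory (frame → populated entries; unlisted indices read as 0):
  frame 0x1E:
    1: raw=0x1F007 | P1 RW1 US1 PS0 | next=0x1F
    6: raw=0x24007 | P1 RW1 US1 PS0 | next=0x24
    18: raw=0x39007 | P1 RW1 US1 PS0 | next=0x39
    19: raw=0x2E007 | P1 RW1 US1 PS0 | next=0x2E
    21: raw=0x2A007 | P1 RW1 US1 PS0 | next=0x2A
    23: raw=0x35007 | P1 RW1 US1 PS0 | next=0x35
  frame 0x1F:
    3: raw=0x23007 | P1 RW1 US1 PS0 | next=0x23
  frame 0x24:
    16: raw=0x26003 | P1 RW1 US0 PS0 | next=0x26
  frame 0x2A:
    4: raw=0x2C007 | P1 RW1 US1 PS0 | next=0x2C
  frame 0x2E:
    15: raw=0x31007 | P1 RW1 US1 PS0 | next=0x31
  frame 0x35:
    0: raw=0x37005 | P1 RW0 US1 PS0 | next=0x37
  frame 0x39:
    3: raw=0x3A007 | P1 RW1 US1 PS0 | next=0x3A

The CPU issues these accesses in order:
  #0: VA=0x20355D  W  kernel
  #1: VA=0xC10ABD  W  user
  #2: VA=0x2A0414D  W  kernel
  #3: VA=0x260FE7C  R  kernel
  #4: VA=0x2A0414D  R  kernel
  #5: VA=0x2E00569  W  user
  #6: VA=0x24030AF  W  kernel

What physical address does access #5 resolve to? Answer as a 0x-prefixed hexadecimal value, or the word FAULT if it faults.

Per-access translation:
#0 VA=0x20355D (w,kernel):
  [0] read 0x1E idx=1: raw=0x1F007 flags P=1 W=1 U=1 S=0
  [1] read 0x1F idx=3: raw=0x23007 flags P=1 W=1 U=1 S=0
  ✓ 0x2355D  — 2 lookups
#1 VA=0xC10ABD (w,user):
  [0] read 0x1E idx=6: raw=0x24007 flags P=1 W=1 U=1 S=0
  [1] read 0x24 idx=16: raw=0x26003 flags P=1 W=1 U=0 S=0
  ✗ PROTECTION_VIOLATION  [2 reads]
#2 VA=0x2A0414D (w,kernel):
  [0] read 0x1E idx=21: raw=0x2A007 flags P=1 W=1 U=1 S=0
  [1] read 0x2A idx=4: raw=0x2C007 flags P=1 W=1 U=1 S=0
  ✓ 0x2C14D  — 2 lookups
#3 VA=0x260FE7C (r,kernel):
  [0] read 0x1E idx=19: raw=0x2E007 flags P=1 W=1 U=1 S=0
  [1] read 0x2E idx=15: raw=0x31007 flags P=1 W=1 U=1 S=0
  ✓ 0x31E7C  — 2 lookups
#4 VA=0x2A0414D (r,kernel):
  TLB hit vpn=0x2A04 → PA=0x2C14D
#5 VA=0x2E00569 (w,user):
  [0] read 0x1E idx=23: raw=0x35007 flags P=1 W=1 U=1 S=0
  [1] read 0x35 idx=0: raw=0x37005 flags P=1 W=0 U=1 S=0
  ✗ PROTECTION_VIOLATION  [2 reads]
#6 VA=0x24030AF (w,kernel):
  [0] read 0x1E idx=18: raw=0x39007 flags P=1 W=1 U=1 S=0
  [1] read 0x39 idx=3: raw=0x3A007 flags P=1 W=1 U=1 S=0
  ✓ 0x3A0AF  — 2 lookups

Access #5 PA: FAULT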